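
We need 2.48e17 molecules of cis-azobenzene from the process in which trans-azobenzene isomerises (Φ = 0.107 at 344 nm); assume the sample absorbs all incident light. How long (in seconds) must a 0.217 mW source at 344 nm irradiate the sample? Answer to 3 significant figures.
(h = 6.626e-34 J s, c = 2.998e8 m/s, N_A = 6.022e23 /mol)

t ≈ 6170 s

Product: 2.48e17 / 6.022e23 = 4.118e-7 mol.
Photons that must be absorbed: 4.118e-7 / 0.107 = 3.849e-6 mol.
Photon energy: hc/λ = 5.775e-19 J; per mole, 3.478e5 J mol⁻¹.
Energy required: 3.849e-6 × 3.478e5 = 1.339 J.
Time: 1.339 J / 0.000217 W = 6170 s.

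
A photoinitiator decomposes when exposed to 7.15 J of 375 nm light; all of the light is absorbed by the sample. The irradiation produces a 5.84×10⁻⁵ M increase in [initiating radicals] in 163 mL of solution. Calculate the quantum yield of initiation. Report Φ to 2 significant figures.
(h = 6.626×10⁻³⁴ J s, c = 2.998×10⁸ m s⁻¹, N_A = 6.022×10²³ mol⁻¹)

Φ = 0.42

Product: (5.84×10⁻⁵ M)(0.163 L) = 9.519×10⁻⁶ mol.
Photon energy at 375 nm: hc/λ = (6.626×10⁻³⁴)(2.998×10⁸)/(375×10⁻⁹) = 5.297×10⁻¹⁹ J.
Photons incident: 7.15 / 5.297×10⁻¹⁹ = 1.350×10¹⁹, i.e. 1.350×10¹⁹/6.022×10²³ = 2.242×10⁻⁵ mol.
Φ = 9.519×10⁻⁶ mol / 2.242×10⁻⁵ mol photons = 0.42.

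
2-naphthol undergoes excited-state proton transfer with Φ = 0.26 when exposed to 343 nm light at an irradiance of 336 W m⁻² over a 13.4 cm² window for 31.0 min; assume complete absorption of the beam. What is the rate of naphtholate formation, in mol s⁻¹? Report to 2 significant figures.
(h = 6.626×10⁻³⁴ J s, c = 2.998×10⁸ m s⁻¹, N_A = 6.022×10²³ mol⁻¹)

Photon energy at 343 nm: hc/λ = (6.626×10⁻³⁴)(2.998×10⁸)/(343×10⁻⁹) = 5.791×10⁻¹⁹ J.
Energy delivered: (336 W m⁻²)(13.4×10⁻⁴ m²)(1860 s) = 837.4 J.
Photons incident: 837.4 / 5.791×10⁻¹⁹ = 1.446×10²¹, i.e. 1.446×10²¹/6.022×10²³ = 0.002401 mol.
Product formed: 0.26 × 0.002401 = 6.243×10⁻⁴ mol.
Rate: 6.243×10⁻⁴ / 1860 s = 3.4×10⁻⁷ mol s⁻¹.

3.4×10⁻⁷ mol s⁻¹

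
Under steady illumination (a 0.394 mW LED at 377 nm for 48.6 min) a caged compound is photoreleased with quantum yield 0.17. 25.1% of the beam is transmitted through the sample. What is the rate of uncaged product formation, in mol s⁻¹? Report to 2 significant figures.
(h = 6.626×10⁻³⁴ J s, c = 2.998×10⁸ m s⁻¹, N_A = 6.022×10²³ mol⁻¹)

Photon energy at 377 nm: hc/λ = (6.626×10⁻³⁴)(2.998×10⁸)/(377×10⁻⁹) = 5.269×10⁻¹⁹ J.
Energy delivered: (0.394 mW)(2916 s) = 1.149 J.
Photons incident: 1.149 / 5.269×10⁻¹⁹ = 2.181×10¹⁸, i.e. 2.181×10¹⁸/6.022×10²³ = 3.622×10⁻⁶ mol.
Fraction absorbed: 1 − 25.1/100 = 0.7490.
Photons absorbed: 0.7490 × 3.622×10⁻⁶ = 2.713×10⁻⁶ mol.
Product formed: 0.17 × 2.713×10⁻⁶ = 4.612×10⁻⁷ mol.
Rate: 4.612×10⁻⁷ / 2916 s = 1.6×10⁻¹⁰ mol s⁻¹.

1.6×10⁻¹⁰ mol s⁻¹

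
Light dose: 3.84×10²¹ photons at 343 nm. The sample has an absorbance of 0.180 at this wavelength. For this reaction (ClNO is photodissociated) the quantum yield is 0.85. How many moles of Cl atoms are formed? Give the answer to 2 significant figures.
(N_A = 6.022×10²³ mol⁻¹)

0.0018 mol

Moles of photons: 3.84×10²¹ / 6.022×10²³ = 0.006377 mol.
Fraction absorbed: 1 − 10^(−0.180) = 0.3393.
Photons absorbed: 0.3393 × 0.006377 = 0.002164 mol.
Product: Φ × n_abs = 0.85 × 0.002164 = 0.001839 mol.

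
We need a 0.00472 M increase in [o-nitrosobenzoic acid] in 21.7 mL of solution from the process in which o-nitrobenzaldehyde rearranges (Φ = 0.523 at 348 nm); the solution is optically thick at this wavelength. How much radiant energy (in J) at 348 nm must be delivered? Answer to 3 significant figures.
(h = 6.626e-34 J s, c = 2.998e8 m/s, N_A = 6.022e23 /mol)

Product: (0.00472 M)(0.0217 L) = 1.024e-4 mol.
Photons that must be absorbed: 1.024e-4 / 0.523 = 1.958e-4 mol.
Photon energy: hc/λ = 5.708e-19 J; per mole, 3.437e5 J mol⁻¹.
Energy required: 1.958e-4 × 3.437e5 = 67.3 J.

67.3 J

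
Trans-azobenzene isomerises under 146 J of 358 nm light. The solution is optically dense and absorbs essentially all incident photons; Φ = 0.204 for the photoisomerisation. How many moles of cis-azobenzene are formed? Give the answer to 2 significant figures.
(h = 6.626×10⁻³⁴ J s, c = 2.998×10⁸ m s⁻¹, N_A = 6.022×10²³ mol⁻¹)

Photon energy at 358 nm: hc/λ = (6.626×10⁻³⁴)(2.998×10⁸)/(358×10⁻⁹) = 5.549×10⁻¹⁹ J.
Photons incident: 146 / 5.549×10⁻¹⁹ = 2.631×10²⁰, i.e. 2.631×10²⁰/6.022×10²³ = 4.369×10⁻⁴ mol.
Product: Φ × n_abs = 0.204 × 4.369×10⁻⁴ = 8.913×10⁻⁵ mol.

8.9×10⁻⁵ mol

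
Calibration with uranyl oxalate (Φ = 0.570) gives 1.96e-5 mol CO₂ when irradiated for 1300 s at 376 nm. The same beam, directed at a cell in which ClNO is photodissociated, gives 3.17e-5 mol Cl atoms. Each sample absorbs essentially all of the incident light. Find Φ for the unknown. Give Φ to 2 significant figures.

Photons absorbed by the actinometer: 1.96e-5 / 0.570 = 3.439e-5 mol.
Φ(unknown) = 3.17e-5 / 3.439e-5 = 0.92.

Φ = 0.92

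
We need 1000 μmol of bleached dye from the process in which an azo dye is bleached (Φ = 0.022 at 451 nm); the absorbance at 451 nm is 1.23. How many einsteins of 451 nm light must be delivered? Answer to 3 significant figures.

0.0483 einstein

Product: 1000 μmol = 0.00100 mol.
Photons that must be absorbed: 0.00100 / 0.022 = 0.04545 mol.
Fraction absorbed: 1 − 10^(−1.23) = 0.9411.
Incident photons needed: 0.04545 / 0.9411 = 0.04829 mol.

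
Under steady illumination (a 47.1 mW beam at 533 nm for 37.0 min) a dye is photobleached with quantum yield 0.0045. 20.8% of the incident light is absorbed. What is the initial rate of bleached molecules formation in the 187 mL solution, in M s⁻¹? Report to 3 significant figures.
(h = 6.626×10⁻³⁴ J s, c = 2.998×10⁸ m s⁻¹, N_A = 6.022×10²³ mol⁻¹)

1.05×10⁻⁹ M s⁻¹

Photon energy at 533 nm: hc/λ = (6.626×10⁻³⁴)(2.998×10⁸)/(533×10⁻⁹) = 3.727×10⁻¹⁹ J.
Energy delivered: (47.1 mW)(2220 s) = 104.6 J.
Photons incident: 104.6 / 3.727×10⁻¹⁹ = 2.807×10²⁰, i.e. 2.807×10²⁰/6.022×10²³ = 4.661×10⁻⁴ mol.
Photons absorbed: 0.208 × 4.661×10⁻⁴ = 9.695×10⁻⁵ mol.
Product formed: 0.0045 × 9.695×10⁻⁵ = 4.363×10⁻⁷ mol.
Rate: 4.363×10⁻⁷ mol / (2220 s × 0.187 L) = 1.05×10⁻⁹ M s⁻¹.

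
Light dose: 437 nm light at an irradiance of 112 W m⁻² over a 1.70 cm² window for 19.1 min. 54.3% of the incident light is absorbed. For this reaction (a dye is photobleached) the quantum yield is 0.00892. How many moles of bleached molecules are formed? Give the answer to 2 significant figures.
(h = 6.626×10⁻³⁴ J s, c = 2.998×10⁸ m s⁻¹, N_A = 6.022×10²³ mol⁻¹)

Photon energy at 437 nm: hc/λ = (6.626×10⁻³⁴)(2.998×10⁸)/(437×10⁻⁹) = 4.546×10⁻¹⁹ J.
Energy delivered: (112 W m⁻²)(1.70×10⁻⁴ m²)(1146 s) = 21.82 J.
Photons incident: 21.82 / 4.546×10⁻¹⁹ = 4.800×10¹⁹, i.e. 4.800×10¹⁹/6.022×10²³ = 7.971×10⁻⁵ mol.
Photons absorbed: 0.543 × 7.971×10⁻⁵ = 4.328×10⁻⁵ mol.
Product: Φ × n_abs = 0.00892 × 4.328×10⁻⁵ = 3.861×10⁻⁷ mol.

3.9×10⁻⁷ mol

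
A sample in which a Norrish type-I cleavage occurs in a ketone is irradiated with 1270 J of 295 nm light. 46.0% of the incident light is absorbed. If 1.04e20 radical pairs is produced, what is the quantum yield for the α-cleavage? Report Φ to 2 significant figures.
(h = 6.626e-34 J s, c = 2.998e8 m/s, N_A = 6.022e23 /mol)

Product: 1.04e20 / 6.022e23 = 1.727e-4 mol.
Photon energy at 295 nm: hc/λ = (6.626e-34)(2.998e8)/(295e-9) = 6.734e-19 J.
Photons incident: 1270 / 6.734e-19 = 1.886e21, i.e. 1.886e21/6.022e23 = 0.003132 mol.
Photons absorbed: 0.460 × 0.003132 = 0.001441 mol.
Φ = 1.727e-4 mol / 0.001441 mol photons = 0.12.

Φ = 0.12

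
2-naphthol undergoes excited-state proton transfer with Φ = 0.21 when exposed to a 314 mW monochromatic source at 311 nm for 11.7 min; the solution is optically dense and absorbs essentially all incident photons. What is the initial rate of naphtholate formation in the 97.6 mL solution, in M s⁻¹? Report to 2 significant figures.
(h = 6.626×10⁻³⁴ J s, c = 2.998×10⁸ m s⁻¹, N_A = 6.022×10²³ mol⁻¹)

1.8×10⁻⁶ M s⁻¹

Photon energy at 311 nm: hc/λ = (6.626×10⁻³⁴)(2.998×10⁸)/(311×10⁻⁹) = 6.387×10⁻¹⁹ J.
Energy delivered: (314 mW)(702 s) = 220.4 J.
Photons incident: 220.4 / 6.387×10⁻¹⁹ = 3.451×10²⁰, i.e. 3.451×10²⁰/6.022×10²³ = 5.731×10⁻⁴ mol.
Product formed: 0.21 × 5.731×10⁻⁴ = 1.204×10⁻⁴ mol.
Rate: 1.204×10⁻⁴ mol / (702 s × 0.0976 L) = 1.8×10⁻⁶ M s⁻¹.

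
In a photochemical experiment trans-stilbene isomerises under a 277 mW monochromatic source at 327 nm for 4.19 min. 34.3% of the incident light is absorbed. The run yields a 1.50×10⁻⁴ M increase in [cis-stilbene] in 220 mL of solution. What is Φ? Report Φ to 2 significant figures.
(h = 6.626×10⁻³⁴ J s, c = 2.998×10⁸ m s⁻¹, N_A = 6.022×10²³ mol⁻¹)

Φ = 0.51

Product: (1.50×10⁻⁴ M)(0.22 L) = 3.300×10⁻⁵ mol.
Photon energy at 327 nm: hc/λ = (6.626×10⁻³⁴)(2.998×10⁸)/(327×10⁻⁹) = 6.075×10⁻¹⁹ J.
Energy delivered: (277 mW)(251.4 s) = 69.64 J.
Photons incident: 69.64 / 6.075×10⁻¹⁹ = 1.146×10²⁰, i.e. 1.146×10²⁰/6.022×10²³ = 1.903×10⁻⁴ mol.
Photons absorbed: 0.343 × 1.903×10⁻⁴ = 6.527×10⁻⁵ mol.
Φ = 3.300×10⁻⁵ mol / 6.527×10⁻⁵ mol photons = 0.51.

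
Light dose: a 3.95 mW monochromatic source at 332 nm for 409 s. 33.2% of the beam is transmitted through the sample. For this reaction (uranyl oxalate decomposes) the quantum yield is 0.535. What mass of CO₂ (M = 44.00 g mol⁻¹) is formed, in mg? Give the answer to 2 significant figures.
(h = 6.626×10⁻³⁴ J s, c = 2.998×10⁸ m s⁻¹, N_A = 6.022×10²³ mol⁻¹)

Photon energy at 332 nm: hc/λ = (6.626×10⁻³⁴)(2.998×10⁸)/(332×10⁻⁹) = 5.983×10⁻¹⁹ J.
Energy delivered: (3.95 mW)(409 s) = 1.616 J.
Photons incident: 1.616 / 5.983×10⁻¹⁹ = 2.701×10¹⁸, i.e. 2.701×10¹⁸/6.022×10²³ = 4.485×10⁻⁶ mol.
Fraction absorbed: 1 − 33.2/100 = 0.6680.
Photons absorbed: 0.6680 × 4.485×10⁻⁶ = 2.996×10⁻⁶ mol.
Product: Φ × n_abs = 0.535 × 2.996×10⁻⁶ = 1.603×10⁻⁶ mol.
Mass: 1.603×10⁻⁶ × 44.00 = 7.053×10⁻⁵ g = 0.071 mg.

0.071 mg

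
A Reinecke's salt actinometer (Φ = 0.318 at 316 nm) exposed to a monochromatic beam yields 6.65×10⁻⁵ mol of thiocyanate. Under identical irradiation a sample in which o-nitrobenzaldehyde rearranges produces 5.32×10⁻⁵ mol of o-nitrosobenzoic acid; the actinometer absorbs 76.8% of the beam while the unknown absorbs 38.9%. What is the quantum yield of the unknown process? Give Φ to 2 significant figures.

Photons absorbed by the actinometer: 6.65×10⁻⁵ / 0.318 = 2.091×10⁻⁴ mol.
Incident flux: 2.091×10⁻⁴ / 0.768 = 2.723×10⁻⁴ einstein.
Absorbed by unknown: 0.389 × 2.723×10⁻⁴ = 1.059×10⁻⁴ mol.
Φ(unknown) = 5.32×10⁻⁵ / 1.059×10⁻⁴ = 0.50.

Φ = 0.50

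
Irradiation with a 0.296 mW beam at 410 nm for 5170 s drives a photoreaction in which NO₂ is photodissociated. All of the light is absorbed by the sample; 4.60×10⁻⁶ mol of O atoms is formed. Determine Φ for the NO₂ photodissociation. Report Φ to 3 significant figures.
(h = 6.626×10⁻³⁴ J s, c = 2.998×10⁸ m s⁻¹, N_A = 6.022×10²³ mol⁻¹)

Φ = 0.877

Photon energy at 410 nm: hc/λ = (6.626×10⁻³⁴)(2.998×10⁸)/(410×10⁻⁹) = 4.845×10⁻¹⁹ J.
Energy delivered: (0.296 mW)(5170 s) = 1.530 J.
Photons incident: 1.530 / 4.845×10⁻¹⁹ = 3.158×10¹⁸, i.e. 3.158×10¹⁸/6.022×10²³ = 5.244×10⁻⁶ mol.
Φ = 4.60×10⁻⁶ mol / 5.244×10⁻⁶ mol photons = 0.877.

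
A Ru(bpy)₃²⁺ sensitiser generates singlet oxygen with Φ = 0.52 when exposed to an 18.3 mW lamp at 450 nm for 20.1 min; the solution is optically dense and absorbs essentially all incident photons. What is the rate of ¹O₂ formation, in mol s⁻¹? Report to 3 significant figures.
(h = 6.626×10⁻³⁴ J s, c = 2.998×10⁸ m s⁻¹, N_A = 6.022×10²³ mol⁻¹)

Photon energy at 450 nm: hc/λ = (6.626×10⁻³⁴)(2.998×10⁸)/(450×10⁻⁹) = 4.414×10⁻¹⁹ J.
Energy delivered: (18.3 mW)(1206 s) = 22.07 J.
Photons incident: 22.07 / 4.414×10⁻¹⁹ = 5.000×10¹⁹, i.e. 5.000×10¹⁹/6.022×10²³ = 8.303×10⁻⁵ mol.
Product formed: 0.52 × 8.303×10⁻⁵ = 4.318×10⁻⁵ mol.
Rate: 4.318×10⁻⁵ / 1206 s = 3.58×10⁻⁸ mol s⁻¹.

3.58×10⁻⁸ mol s⁻¹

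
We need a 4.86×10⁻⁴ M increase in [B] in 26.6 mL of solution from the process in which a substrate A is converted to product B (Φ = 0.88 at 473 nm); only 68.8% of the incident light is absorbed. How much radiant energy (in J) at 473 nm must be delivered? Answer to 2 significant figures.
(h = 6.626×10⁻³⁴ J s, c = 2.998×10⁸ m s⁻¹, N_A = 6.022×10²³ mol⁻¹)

Product: (4.86×10⁻⁴ M)(0.0266 L) = 1.293×10⁻⁵ mol.
Photons that must be absorbed: 1.293×10⁻⁵ / 0.88 = 1.469×10⁻⁵ mol.
Incident photons needed: 1.469×10⁻⁵ / 0.688 = 2.135×10⁻⁵ mol.
Photon energy: hc/λ = 4.200×10⁻¹⁹ J; per mole, 2.529×10⁵ J mol⁻¹.
Energy required: 2.135×10⁻⁵ × 2.529×10⁵ = 5.4 J.

5.4 J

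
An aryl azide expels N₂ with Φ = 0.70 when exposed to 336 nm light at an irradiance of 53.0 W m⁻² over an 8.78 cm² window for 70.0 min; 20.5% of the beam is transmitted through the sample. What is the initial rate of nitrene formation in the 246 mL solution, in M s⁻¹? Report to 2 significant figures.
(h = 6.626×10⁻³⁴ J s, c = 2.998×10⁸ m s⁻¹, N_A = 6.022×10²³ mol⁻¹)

3.0×10⁻⁷ M s⁻¹

Photon energy at 336 nm: hc/λ = (6.626×10⁻³⁴)(2.998×10⁸)/(336×10⁻⁹) = 5.912×10⁻¹⁹ J.
Energy delivered: (53.0 W m⁻²)(8.78×10⁻⁴ m²)(4200 s) = 195.4 J.
Photons incident: 195.4 / 5.912×10⁻¹⁹ = 3.305×10²⁰, i.e. 3.305×10²⁰/6.022×10²³ = 5.488×10⁻⁴ mol.
Fraction absorbed: 1 − 20.5/100 = 0.7950.
Photons absorbed: 0.7950 × 5.488×10⁻⁴ = 4.363×10⁻⁴ mol.
Product formed: 0.70 × 4.363×10⁻⁴ = 3.054×10⁻⁴ mol.
Rate: 3.054×10⁻⁴ mol / (4200 s × 0.246 L) = 3.0×10⁻⁷ M s⁻¹.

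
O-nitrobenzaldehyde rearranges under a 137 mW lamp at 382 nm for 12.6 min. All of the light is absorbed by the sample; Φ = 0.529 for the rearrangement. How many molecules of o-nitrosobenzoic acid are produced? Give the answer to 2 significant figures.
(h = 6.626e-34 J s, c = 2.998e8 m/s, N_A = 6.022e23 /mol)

1.1e20 molecules

Photon energy at 382 nm: hc/λ = (6.626e-34)(2.998e8)/(382e-9) = 5.200e-19 J.
Energy delivered: (137 mW)(756 s) = 103.6 J.
Photons incident: 103.6 / 5.200e-19 = 1.992e20, i.e. 1.992e20/6.022e23 = 3.308e-4 mol.
Product: Φ × n_abs = 0.529 × 3.308e-4 = 1.750e-4 mol.
As a count: 1.750e-4 × 6.022e23 = 1.1e20.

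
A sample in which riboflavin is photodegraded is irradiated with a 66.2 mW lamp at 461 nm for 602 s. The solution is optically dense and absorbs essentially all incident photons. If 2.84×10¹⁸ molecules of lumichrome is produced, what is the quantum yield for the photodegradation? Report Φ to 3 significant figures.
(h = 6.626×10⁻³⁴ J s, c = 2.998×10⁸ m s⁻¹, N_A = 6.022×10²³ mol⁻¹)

Product: 2.84×10¹⁸ / 6.022×10²³ = 4.716×10⁻⁶ mol.
Photon energy at 461 nm: hc/λ = (6.626×10⁻³⁴)(2.998×10⁸)/(461×10⁻⁹) = 4.309×10⁻¹⁹ J.
Energy delivered: (66.2 mW)(602 s) = 39.85 J.
Photons incident: 39.85 / 4.309×10⁻¹⁹ = 9.248×10¹⁹, i.e. 9.248×10¹⁹/6.022×10²³ = 1.536×10⁻⁴ mol.
Φ = 4.716×10⁻⁶ mol / 1.536×10⁻⁴ mol photons = 0.0307.

Φ = 0.0307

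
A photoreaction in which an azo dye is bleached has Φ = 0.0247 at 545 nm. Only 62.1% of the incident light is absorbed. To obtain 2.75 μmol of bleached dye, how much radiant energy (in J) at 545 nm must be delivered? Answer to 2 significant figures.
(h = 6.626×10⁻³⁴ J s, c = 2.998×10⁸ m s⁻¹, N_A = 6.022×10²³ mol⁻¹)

39 J

Product: 2.75 μmol = 2.75×10⁻⁶ mol.
Photons that must be absorbed: 2.75×10⁻⁶ / 0.0247 = 1.113×10⁻⁴ mol.
Incident photons needed: 1.113×10⁻⁴ / 0.621 = 1.792×10⁻⁴ mol.
Photon energy: hc/λ = 3.645×10⁻¹⁹ J; per mole, 2.195×10⁵ J mol⁻¹.
Energy required: 1.792×10⁻⁴ × 2.195×10⁵ = 39 J.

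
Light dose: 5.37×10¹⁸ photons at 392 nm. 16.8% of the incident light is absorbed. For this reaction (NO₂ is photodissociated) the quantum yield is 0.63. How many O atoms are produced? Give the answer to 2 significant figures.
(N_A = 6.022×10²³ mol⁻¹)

5.7×10¹⁷ atoms

Moles of photons: 5.37×10¹⁸ / 6.022×10²³ = 8.917×10⁻⁶ mol.
Photons absorbed: 0.168 × 8.917×10⁻⁶ = 1.498×10⁻⁶ mol.
Product: Φ × n_abs = 0.63 × 1.498×10⁻⁶ = 9.437×10⁻⁷ mol.
As a count: 9.437×10⁻⁷ × 6.022×10²³ = 5.7×10¹⁷.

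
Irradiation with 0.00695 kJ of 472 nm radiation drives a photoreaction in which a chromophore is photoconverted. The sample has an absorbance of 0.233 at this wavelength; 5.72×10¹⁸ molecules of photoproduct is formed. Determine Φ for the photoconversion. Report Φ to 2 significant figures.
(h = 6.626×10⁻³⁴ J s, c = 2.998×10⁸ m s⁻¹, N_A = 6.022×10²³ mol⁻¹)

Φ = 0.83

Product: 5.72×10¹⁸ / 6.022×10²³ = 9.499×10⁻⁶ mol.
Photon energy at 472 nm: hc/λ = (6.626×10⁻³⁴)(2.998×10⁸)/(472×10⁻⁹) = 4.209×10⁻¹⁹ J.
Incident energy: 0.00695 kJ = 6.95 J.
Photons incident: 6.95 / 4.209×10⁻¹⁹ = 1.651×10¹⁹, i.e. 1.651×10¹⁹/6.022×10²³ = 2.742×10⁻⁵ mol.
Fraction absorbed: 1 − 10^(−0.233) = 0.4152.
Photons absorbed: 0.4152 × 2.742×10⁻⁵ = 1.138×10⁻⁵ mol.
Φ = 9.499×10⁻⁶ mol / 1.138×10⁻⁵ mol photons = 0.83.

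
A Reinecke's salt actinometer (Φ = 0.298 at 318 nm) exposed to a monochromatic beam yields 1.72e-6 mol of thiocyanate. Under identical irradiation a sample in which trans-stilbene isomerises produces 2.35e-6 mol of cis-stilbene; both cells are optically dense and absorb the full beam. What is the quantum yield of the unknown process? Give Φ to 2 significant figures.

Φ = 0.41

Photons absorbed by the actinometer: 1.72e-6 / 0.298 = 5.772e-6 mol.
Φ(unknown) = 2.35e-6 / 5.772e-6 = 0.41.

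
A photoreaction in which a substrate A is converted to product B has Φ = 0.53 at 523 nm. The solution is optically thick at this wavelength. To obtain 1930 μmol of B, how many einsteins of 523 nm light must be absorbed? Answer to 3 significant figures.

Product: 1930 μmol = 0.00193 mol.
Photons that must be absorbed: 0.00193 / 0.53 = 0.003642 mol.

0.00364 einstein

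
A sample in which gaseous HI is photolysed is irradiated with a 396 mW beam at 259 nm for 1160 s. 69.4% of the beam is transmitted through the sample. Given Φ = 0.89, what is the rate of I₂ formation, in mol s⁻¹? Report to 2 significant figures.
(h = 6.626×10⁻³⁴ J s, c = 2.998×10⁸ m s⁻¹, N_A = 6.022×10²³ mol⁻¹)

2.3×10⁻⁷ mol s⁻¹

Photon energy at 259 nm: hc/λ = (6.626×10⁻³⁴)(2.998×10⁸)/(259×10⁻⁹) = 7.670×10⁻¹⁹ J.
Energy delivered: (396 mW)(1160 s) = 459.4 J.
Photons incident: 459.4 / 7.670×10⁻¹⁹ = 5.990×10²⁰, i.e. 5.990×10²⁰/6.022×10²³ = 9.947×10⁻⁴ mol.
Fraction absorbed: 1 − 69.4/100 = 0.3060.
Photons absorbed: 0.3060 × 9.947×10⁻⁴ = 3.044×10⁻⁴ mol.
Product formed: 0.89 × 3.044×10⁻⁴ = 2.709×10⁻⁴ mol.
Rate: 2.709×10⁻⁴ / 1160 s = 2.3×10⁻⁷ mol s⁻¹.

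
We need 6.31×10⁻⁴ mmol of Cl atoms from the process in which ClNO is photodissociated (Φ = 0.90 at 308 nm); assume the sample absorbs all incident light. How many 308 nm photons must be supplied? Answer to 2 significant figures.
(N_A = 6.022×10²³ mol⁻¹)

4.2×10¹⁷ photons

Product: 6.31×10⁻⁴ mmol = 6.31×10⁻⁷ mol.
Photons that must be absorbed: 6.31×10⁻⁷ / 0.90 = 7.011×10⁻⁷ mol.
Photon count: 7.011×10⁻⁷ × 6.022×10²³ = 4.2×10¹⁷.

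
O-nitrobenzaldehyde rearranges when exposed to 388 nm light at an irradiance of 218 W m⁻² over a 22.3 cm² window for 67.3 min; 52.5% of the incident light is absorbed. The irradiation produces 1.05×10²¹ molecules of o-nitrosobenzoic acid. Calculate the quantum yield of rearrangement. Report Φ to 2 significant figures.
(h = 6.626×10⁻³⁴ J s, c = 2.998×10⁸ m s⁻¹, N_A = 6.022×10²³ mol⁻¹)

Φ = 0.52

Product: 1.05×10²¹ / 6.022×10²³ = 0.001744 mol.
Photon energy at 388 nm: hc/λ = (6.626×10⁻³⁴)(2.998×10⁸)/(388×10⁻⁹) = 5.120×10⁻¹⁹ J.
Energy delivered: (218 W m⁻²)(22.3×10⁻⁴ m²)(4038 s) = 1963 J.
Photons incident: 1963 / 5.120×10⁻¹⁹ = 3.834×10²¹, i.e. 3.834×10²¹/6.022×10²³ = 0.006367 mol.
Photons absorbed: 0.525 × 0.006367 = 0.003343 mol.
Φ = 0.001744 mol / 0.003343 mol photons = 0.52.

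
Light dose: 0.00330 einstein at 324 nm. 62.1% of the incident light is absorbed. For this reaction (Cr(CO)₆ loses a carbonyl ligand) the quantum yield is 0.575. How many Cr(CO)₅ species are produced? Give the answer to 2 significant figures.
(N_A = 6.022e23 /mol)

Photons absorbed: 0.621 × 0.00330 = 0.002049 mol.
Product: Φ × n_abs = 0.575 × 0.002049 = 0.001178 mol.
As a count: 0.001178 × 6.022e23 = 7.1e20.

7.1e20 species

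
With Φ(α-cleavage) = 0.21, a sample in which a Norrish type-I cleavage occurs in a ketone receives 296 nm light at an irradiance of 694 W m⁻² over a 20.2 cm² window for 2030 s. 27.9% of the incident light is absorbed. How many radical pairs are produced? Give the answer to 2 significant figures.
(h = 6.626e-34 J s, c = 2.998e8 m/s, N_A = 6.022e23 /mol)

2.5e20 radical pairs

Photon energy at 296 nm: hc/λ = (6.626e-34)(2.998e8)/(296e-9) = 6.711e-19 J.
Energy delivered: (694 W m⁻²)(20.2e-4 m²)(2030 s) = 2846 J.
Photons incident: 2846 / 6.711e-19 = 4.241e21, i.e. 4.241e21/6.022e23 = 0.007043 mol.
Photons absorbed: 0.279 × 0.007043 = 0.001965 mol.
Product: Φ × n_abs = 0.21 × 0.001965 = 4.127e-4 mol.
As a count: 4.127e-4 × 6.022e23 = 2.5e20.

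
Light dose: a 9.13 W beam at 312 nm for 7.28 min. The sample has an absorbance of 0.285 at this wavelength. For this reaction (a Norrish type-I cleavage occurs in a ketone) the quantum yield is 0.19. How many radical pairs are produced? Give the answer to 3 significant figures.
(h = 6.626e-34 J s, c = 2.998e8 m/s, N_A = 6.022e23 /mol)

Photon energy at 312 nm: hc/λ = (6.626e-34)(2.998e8)/(312e-9) = 6.367e-19 J.
Energy delivered: (9.13 W)(436.8 s) = 3988 J.
Photons incident: 3988 / 6.367e-19 = 6.264e21, i.e. 6.264e21/6.022e23 = 0.01040 mol.
Fraction absorbed: 1 − 10^(−0.285) = 0.4812.
Photons absorbed: 0.4812 × 0.01040 = 0.005004 mol.
Product: Φ × n_abs = 0.19 × 0.005004 = 9.508e-4 mol.
As a count: 9.508e-4 × 6.022e23 = 5.73e20.

5.73e20 radical pairs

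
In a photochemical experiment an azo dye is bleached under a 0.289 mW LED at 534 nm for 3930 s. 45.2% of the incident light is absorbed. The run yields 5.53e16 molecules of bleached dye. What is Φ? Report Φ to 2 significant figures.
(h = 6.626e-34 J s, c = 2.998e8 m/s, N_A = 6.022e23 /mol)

Φ = 0.040

Product: 5.53e16 / 6.022e23 = 9.183e-8 mol.
Photon energy at 534 nm: hc/λ = (6.626e-34)(2.998e8)/(534e-9) = 3.720e-19 J.
Energy delivered: (0.289 mW)(3930 s) = 1.136 J.
Photons incident: 1.136 / 3.720e-19 = 3.054e18, i.e. 3.054e18/6.022e23 = 5.071e-6 mol.
Photons absorbed: 0.452 × 5.071e-6 = 2.292e-6 mol.
Φ = 9.183e-8 mol / 2.292e-6 mol photons = 0.040.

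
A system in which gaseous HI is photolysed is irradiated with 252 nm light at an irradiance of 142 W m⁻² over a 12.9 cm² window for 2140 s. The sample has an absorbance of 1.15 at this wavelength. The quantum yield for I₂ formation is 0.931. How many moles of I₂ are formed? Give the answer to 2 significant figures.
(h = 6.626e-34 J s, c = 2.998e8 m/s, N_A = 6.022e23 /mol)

7.1e-4 mol

Photon energy at 252 nm: hc/λ = (6.626e-34)(2.998e8)/(252e-9) = 7.883e-19 J.
Energy delivered: (142 W m⁻²)(12.9e-4 m²)(2140 s) = 392.0 J.
Photons incident: 392.0 / 7.883e-19 = 4.973e20, i.e. 4.973e20/6.022e23 = 8.258e-4 mol.
Fraction absorbed: 1 − 10^(−1.15) = 0.9292.
Photons absorbed: 0.9292 × 8.258e-4 = 7.673e-4 mol.
Product: Φ × n_abs = 0.931 × 7.673e-4 = 7.144e-4 mol.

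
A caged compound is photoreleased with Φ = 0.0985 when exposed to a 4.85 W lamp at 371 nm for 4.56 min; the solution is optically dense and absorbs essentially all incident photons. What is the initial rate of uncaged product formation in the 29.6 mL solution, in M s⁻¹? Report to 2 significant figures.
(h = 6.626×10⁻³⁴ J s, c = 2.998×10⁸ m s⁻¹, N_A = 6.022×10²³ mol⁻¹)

Photon energy at 371 nm: hc/λ = (6.626×10⁻³⁴)(2.998×10⁸)/(371×10⁻⁹) = 5.354×10⁻¹⁹ J.
Energy delivered: (4.85 W)(273.6 s) = 1327 J.
Photons incident: 1327 / 5.354×10⁻¹⁹ = 2.479×10²¹, i.e. 2.479×10²¹/6.022×10²³ = 0.004117 mol.
Product formed: 0.0985 × 0.004117 = 4.055×10⁻⁴ mol.
Rate: 4.055×10⁻⁴ mol / (273.6 s × 0.0296 L) = 5.0×10⁻⁵ M s⁻¹.

5.0×10⁻⁵ M s⁻¹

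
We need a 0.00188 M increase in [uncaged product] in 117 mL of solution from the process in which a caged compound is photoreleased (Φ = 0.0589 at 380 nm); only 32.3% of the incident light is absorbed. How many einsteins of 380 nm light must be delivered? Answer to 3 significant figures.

0.0116 einstein

Product: (0.00188 M)(0.117 L) = 2.200e-4 mol.
Photons that must be absorbed: 2.200e-4 / 0.0589 = 0.003735 mol.
Incident photons needed: 0.003735 / 0.323 = 0.01156 mol.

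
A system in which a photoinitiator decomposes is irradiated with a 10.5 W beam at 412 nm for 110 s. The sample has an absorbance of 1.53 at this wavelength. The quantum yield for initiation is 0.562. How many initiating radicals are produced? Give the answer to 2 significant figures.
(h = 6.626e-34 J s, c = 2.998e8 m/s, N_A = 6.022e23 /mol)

1.3e21 initiating radicals

Photon energy at 412 nm: hc/λ = (6.626e-34)(2.998e8)/(412e-9) = 4.822e-19 J.
Energy delivered: (10.5 W)(110 s) = 1155 J.
Photons incident: 1155 / 4.822e-19 = 2.395e21, i.e. 2.395e21/6.022e23 = 0.003977 mol.
Fraction absorbed: 1 − 10^(−1.53) = 0.9705.
Photons absorbed: 0.9705 × 0.003977 = 0.003860 mol.
Product: Φ × n_abs = 0.562 × 0.003860 = 0.002169 mol.
As a count: 0.002169 × 6.022e23 = 1.3e21.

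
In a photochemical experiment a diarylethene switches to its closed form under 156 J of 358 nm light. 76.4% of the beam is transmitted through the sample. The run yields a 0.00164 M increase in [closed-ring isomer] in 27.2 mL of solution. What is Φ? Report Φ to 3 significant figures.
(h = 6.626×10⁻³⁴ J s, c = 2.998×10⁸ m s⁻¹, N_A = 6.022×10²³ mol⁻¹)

Φ = 0.405

Product: (0.00164 M)(0.0272 L) = 4.461×10⁻⁵ mol.
Photon energy at 358 nm: hc/λ = (6.626×10⁻³⁴)(2.998×10⁸)/(358×10⁻⁹) = 5.549×10⁻¹⁹ J.
Photons incident: 156 / 5.549×10⁻¹⁹ = 2.811×10²⁰, i.e. 2.811×10²⁰/6.022×10²³ = 4.668×10⁻⁴ mol.
Fraction absorbed: 1 − 76.4/100 = 0.2360.
Photons absorbed: 0.2360 × 4.668×10⁻⁴ = 1.102×10⁻⁴ mol.
Φ = 4.461×10⁻⁵ mol / 1.102×10⁻⁴ mol photons = 0.405.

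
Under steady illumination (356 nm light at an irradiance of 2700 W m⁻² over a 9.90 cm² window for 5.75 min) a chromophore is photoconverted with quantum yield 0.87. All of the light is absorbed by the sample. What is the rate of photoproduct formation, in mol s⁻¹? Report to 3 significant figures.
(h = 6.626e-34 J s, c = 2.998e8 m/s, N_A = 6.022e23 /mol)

6.92e-6 mol s⁻¹

Photon energy at 356 nm: hc/λ = (6.626e-34)(2.998e8)/(356e-9) = 5.580e-19 J.
Energy delivered: (2700 W m⁻²)(9.90e-4 m²)(345 s) = 922.2 J.
Photons incident: 922.2 / 5.580e-19 = 1.653e21, i.e. 1.653e21/6.022e23 = 0.002745 mol.
Product formed: 0.87 × 0.002745 = 0.002388 mol.
Rate: 0.002388 / 345 s = 6.92e-6 mol s⁻¹.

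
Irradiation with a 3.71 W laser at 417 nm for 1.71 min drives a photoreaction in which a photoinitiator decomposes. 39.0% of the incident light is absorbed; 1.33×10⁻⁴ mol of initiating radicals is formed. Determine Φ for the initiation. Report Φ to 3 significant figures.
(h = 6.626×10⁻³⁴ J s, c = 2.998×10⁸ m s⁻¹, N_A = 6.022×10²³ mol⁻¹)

Photon energy at 417 nm: hc/λ = (6.626×10⁻³⁴)(2.998×10⁸)/(417×10⁻⁹) = 4.764×10⁻¹⁹ J.
Energy delivered: (3.71 W)(102.6 s) = 380.6 J.
Photons incident: 380.6 / 4.764×10⁻¹⁹ = 7.989×10²⁰, i.e. 7.989×10²⁰/6.022×10²³ = 0.001327 mol.
Photons absorbed: 0.390 × 0.001327 = 5.175×10⁻⁴ mol.
Φ = 1.33×10⁻⁴ mol / 5.175×10⁻⁴ mol photons = 0.257.

Φ = 0.257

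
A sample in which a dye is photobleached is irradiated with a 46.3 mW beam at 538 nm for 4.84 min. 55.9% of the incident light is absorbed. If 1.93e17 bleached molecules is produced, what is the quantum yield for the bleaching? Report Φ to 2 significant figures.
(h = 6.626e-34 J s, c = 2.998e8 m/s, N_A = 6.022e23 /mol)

Product: 1.93e17 / 6.022e23 = 3.205e-7 mol.
Photon energy at 538 nm: hc/λ = (6.626e-34)(2.998e8)/(538e-9) = 3.692e-19 J.
Energy delivered: (46.3 mW)(290.4 s) = 13.45 J.
Photons incident: 13.45 / 3.692e-19 = 3.643e19, i.e. 3.643e19/6.022e23 = 6.049e-5 mol.
Photons absorbed: 0.559 × 6.049e-5 = 3.381e-5 mol.
Φ = 3.205e-7 mol / 3.381e-5 mol photons = 0.0095.

Φ = 0.0095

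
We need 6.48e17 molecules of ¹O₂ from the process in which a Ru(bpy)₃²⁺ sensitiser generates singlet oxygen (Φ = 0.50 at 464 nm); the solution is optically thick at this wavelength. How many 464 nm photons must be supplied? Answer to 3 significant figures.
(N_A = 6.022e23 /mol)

1.30e18 photons

Product: 6.48e17 / 6.022e23 = 1.076e-6 mol.
Photons that must be absorbed: 1.076e-6 / 0.50 = 2.152e-6 mol.
Photon count: 2.152e-6 × 6.022e23 = 1.30e18.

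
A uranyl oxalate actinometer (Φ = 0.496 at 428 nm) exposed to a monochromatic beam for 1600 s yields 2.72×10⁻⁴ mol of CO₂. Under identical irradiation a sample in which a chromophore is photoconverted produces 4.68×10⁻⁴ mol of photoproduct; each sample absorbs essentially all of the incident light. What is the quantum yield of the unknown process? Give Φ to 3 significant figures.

Φ = 0.853

Photons absorbed by the actinometer: 2.72×10⁻⁴ / 0.496 = 5.484×10⁻⁴ mol.
Φ(unknown) = 4.68×10⁻⁴ / 5.484×10⁻⁴ = 0.853.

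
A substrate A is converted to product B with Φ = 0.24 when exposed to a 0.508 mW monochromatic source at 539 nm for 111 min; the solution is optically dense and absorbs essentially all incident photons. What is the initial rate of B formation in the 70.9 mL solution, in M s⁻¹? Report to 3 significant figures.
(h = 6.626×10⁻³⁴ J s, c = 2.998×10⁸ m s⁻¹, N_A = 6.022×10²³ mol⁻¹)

Photon energy at 539 nm: hc/λ = (6.626×10⁻³⁴)(2.998×10⁸)/(539×10⁻⁹) = 3.685×10⁻¹⁹ J.
Energy delivered: (0.508 mW)(6660 s) = 3.383 J.
Photons incident: 3.383 / 3.685×10⁻¹⁹ = 9.180×10¹⁸, i.e. 9.180×10¹⁸/6.022×10²³ = 1.524×10⁻⁵ mol.
Product formed: 0.24 × 1.524×10⁻⁵ = 3.658×10⁻⁶ mol.
Rate: 3.658×10⁻⁶ mol / (6660 s × 0.0709 L) = 7.75×10⁻⁹ M s⁻¹.

7.75×10⁻⁹ M s⁻¹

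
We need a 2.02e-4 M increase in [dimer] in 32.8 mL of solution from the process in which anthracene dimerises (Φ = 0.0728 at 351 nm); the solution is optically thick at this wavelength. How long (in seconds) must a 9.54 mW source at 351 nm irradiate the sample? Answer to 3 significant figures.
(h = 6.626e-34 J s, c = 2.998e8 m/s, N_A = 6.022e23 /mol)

t ≈ 3250 s

Product: (2.02e-4 M)(0.0328 L) = 6.626e-6 mol.
Photons that must be absorbed: 6.626e-6 / 0.0728 = 9.102e-5 mol.
Photon energy: hc/λ = 5.659e-19 J; per mole, 3.408e5 J mol⁻¹.
Energy required: 9.102e-5 × 3.408e5 = 31.02 J.
Time: 31.02 J / 0.00954 W = 3250 s.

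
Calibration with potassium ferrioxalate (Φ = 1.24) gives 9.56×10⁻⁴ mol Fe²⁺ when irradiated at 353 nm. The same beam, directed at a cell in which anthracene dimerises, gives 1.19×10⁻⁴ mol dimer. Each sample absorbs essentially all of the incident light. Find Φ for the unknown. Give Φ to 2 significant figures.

Photons absorbed by the actinometer: 9.56×10⁻⁴ / 1.24 = 7.710×10⁻⁴ mol.
Φ(unknown) = 1.19×10⁻⁴ / 7.710×10⁻⁴ = 0.15.

Φ = 0.15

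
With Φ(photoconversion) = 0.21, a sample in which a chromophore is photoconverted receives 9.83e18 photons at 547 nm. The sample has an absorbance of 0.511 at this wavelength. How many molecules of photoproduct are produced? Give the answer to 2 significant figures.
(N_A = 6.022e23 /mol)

Moles of photons: 9.83e18 / 6.022e23 = 1.632e-5 mol.
Fraction absorbed: 1 − 10^(−0.511) = 0.6917.
Photons absorbed: 0.6917 × 1.632e-5 = 1.129e-5 mol.
Product: Φ × n_abs = 0.21 × 1.129e-5 = 2.371e-6 mol.
As a count: 2.371e-6 × 6.022e23 = 1.4e18.

1.4e18 molecules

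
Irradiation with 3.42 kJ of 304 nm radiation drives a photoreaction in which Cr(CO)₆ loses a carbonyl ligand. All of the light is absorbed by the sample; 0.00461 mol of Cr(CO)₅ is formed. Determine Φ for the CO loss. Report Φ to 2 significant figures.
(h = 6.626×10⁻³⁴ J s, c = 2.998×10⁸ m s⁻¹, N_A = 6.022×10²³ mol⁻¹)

Φ = 0.53

Photon energy at 304 nm: hc/λ = (6.626×10⁻³⁴)(2.998×10⁸)/(304×10⁻⁹) = 6.534×10⁻¹⁹ J.
Incident energy: 3.42 kJ = 3420 J.
Photons incident: 3420 / 6.534×10⁻¹⁹ = 5.234×10²¹, i.e. 5.234×10²¹/6.022×10²³ = 0.008691 mol.
Φ = 0.00461 mol / 0.008691 mol photons = 0.53.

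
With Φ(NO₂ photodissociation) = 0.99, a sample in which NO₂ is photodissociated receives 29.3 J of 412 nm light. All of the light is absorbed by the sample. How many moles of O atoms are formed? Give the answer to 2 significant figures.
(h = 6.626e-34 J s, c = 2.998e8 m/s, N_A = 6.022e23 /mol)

Photon energy at 412 nm: hc/λ = (6.626e-34)(2.998e8)/(412e-9) = 4.822e-19 J.
Photons incident: 29.3 / 4.822e-19 = 6.076e19, i.e. 6.076e19/6.022e23 = 1.009e-4 mol.
Product: Φ × n_abs = 0.99 × 1.009e-4 = 9.989e-5 mol.

1.0e-4 mol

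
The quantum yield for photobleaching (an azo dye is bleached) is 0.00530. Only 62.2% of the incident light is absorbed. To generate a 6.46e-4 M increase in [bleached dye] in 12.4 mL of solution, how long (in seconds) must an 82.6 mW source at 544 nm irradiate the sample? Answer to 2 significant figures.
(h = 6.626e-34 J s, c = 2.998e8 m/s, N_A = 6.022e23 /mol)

Product: (6.46e-4 M)(0.0124 L) = 8.010e-6 mol.
Photons that must be absorbed: 8.010e-6 / 0.00530 = 0.001511 mol.
Incident photons needed: 0.001511 / 0.622 = 0.002429 mol.
Photon energy: hc/λ = 3.652e-19 J; per mole, 2.199e5 J mol⁻¹.
Energy required: 0.002429 × 2.199e5 = 534.1 J.
Time: 534.1 J / 0.0826 W = 6500 s.

t ≈ 6500 s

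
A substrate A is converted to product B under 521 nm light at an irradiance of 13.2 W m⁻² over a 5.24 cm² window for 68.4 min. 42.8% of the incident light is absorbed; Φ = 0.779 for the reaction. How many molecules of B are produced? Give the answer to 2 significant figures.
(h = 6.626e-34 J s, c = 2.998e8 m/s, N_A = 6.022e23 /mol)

2.5e19 molecules

Photon energy at 521 nm: hc/λ = (6.626e-34)(2.998e8)/(521e-9) = 3.813e-19 J.
Energy delivered: (13.2 W m⁻²)(5.24e-4 m²)(4104 s) = 28.39 J.
Photons incident: 28.39 / 3.813e-19 = 7.446e19, i.e. 7.446e19/6.022e23 = 1.236e-4 mol.
Photons absorbed: 0.428 × 1.236e-4 = 5.290e-5 mol.
Product: Φ × n_abs = 0.779 × 5.290e-5 = 4.121e-5 mol.
As a count: 4.121e-5 × 6.022e23 = 2.5e19.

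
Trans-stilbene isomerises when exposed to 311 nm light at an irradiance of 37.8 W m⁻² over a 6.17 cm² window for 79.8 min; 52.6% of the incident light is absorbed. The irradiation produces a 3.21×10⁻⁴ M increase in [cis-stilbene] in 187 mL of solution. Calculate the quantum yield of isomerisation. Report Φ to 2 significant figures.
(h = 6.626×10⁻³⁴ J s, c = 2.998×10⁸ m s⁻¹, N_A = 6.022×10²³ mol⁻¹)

Φ = 0.39

Product: (3.21×10⁻⁴ M)(0.187 L) = 6.003×10⁻⁵ mol.
Photon energy at 311 nm: hc/λ = (6.626×10⁻³⁴)(2.998×10⁸)/(311×10⁻⁹) = 6.387×10⁻¹⁹ J.
Energy delivered: (37.8 W m⁻²)(6.17×10⁻⁴ m²)(4788 s) = 111.7 J.
Photons incident: 111.7 / 6.387×10⁻¹⁹ = 1.749×10²⁰, i.e. 1.749×10²⁰/6.022×10²³ = 2.904×10⁻⁴ mol.
Photons absorbed: 0.526 × 2.904×10⁻⁴ = 1.528×10⁻⁴ mol.
Φ = 6.003×10⁻⁵ mol / 1.528×10⁻⁴ mol photons = 0.39.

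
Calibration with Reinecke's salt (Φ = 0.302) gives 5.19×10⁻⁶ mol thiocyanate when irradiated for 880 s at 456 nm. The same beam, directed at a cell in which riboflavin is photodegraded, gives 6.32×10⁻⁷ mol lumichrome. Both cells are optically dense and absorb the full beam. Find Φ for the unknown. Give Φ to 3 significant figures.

Φ = 0.0368

Photons absorbed by the actinometer: 5.19×10⁻⁶ / 0.302 = 1.719×10⁻⁵ mol.
Φ(unknown) = 6.32×10⁻⁷ / 1.719×10⁻⁵ = 0.0368.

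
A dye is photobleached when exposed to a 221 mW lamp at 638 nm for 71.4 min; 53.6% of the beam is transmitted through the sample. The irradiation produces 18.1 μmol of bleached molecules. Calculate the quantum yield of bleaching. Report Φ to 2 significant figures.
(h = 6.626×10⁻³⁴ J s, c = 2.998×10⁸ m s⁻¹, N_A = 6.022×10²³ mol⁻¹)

Product: 18.1 μmol = 1.81×10⁻⁵ mol.
Photon energy at 638 nm: hc/λ = (6.626×10⁻³⁴)(2.998×10⁸)/(638×10⁻⁹) = 3.114×10⁻¹⁹ J.
Energy delivered: (221 mW)(4284 s) = 946.8 J.
Photons incident: 946.8 / 3.114×10⁻¹⁹ = 3.040×10²¹, i.e. 3.040×10²¹/6.022×10²³ = 0.005048 mol.
Fraction absorbed: 1 − 53.6/100 = 0.4640.
Photons absorbed: 0.4640 × 0.005048 = 0.002342 mol.
Φ = 1.81×10⁻⁵ mol / 0.002342 mol photons = 0.0077.

Φ = 0.0077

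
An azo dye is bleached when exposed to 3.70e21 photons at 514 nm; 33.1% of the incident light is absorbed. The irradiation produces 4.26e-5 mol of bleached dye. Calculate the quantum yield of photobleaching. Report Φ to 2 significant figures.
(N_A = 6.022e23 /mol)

Moles of photons: 3.70e21 / 6.022e23 = 0.006144 mol.
Photons absorbed: 0.331 × 0.006144 = 0.002034 mol.
Φ = 4.26e-5 mol / 0.002034 mol photons = 0.021.

Φ = 0.021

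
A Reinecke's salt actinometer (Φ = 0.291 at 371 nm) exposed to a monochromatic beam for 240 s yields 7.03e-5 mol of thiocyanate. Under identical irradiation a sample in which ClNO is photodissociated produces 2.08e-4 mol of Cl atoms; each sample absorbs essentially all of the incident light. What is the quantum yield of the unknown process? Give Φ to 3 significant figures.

Photons absorbed by the actinometer: 7.03e-5 / 0.291 = 2.416e-4 mol.
Φ(unknown) = 2.08e-4 / 2.416e-4 = 0.861.

Φ = 0.861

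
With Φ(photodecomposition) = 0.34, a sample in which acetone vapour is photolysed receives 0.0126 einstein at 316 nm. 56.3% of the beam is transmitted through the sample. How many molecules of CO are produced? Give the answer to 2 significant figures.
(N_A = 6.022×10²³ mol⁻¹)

1.1×10²¹ molecules

Fraction absorbed: 1 − 56.3/100 = 0.4370.
Photons absorbed: 0.4370 × 0.0126 = 0.005506 mol.
Product: Φ × n_abs = 0.34 × 0.005506 = 0.001872 mol.
As a count: 0.001872 × 6.022×10²³ = 1.1×10²¹.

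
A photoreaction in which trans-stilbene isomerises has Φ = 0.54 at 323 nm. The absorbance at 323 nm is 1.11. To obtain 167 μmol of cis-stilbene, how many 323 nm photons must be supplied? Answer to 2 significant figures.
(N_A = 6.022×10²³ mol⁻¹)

Product: 167 μmol = 1.67×10⁻⁴ mol.
Photons that must be absorbed: 1.67×10⁻⁴ / 0.54 = 3.093×10⁻⁴ mol.
Fraction absorbed: 1 − 10^(−1.11) = 0.9224.
Incident photons needed: 3.093×10⁻⁴ / 0.9224 = 3.353×10⁻⁴ mol.
Photon count: 3.353×10⁻⁴ × 6.022×10²³ = 2.0×10²⁰.

2.0×10²⁰ photons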